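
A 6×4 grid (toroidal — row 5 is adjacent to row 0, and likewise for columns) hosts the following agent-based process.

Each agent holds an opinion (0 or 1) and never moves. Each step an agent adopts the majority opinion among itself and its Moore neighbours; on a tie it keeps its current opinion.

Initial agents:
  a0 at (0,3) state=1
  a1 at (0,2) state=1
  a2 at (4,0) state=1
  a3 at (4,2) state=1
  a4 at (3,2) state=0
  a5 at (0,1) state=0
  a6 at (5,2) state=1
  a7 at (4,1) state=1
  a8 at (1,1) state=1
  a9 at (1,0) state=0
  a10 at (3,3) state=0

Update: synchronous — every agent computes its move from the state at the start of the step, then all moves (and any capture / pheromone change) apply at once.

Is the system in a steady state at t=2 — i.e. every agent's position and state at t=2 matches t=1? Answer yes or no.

t=1: a0@(0,3):1 a1@(0,2):1 a2@(4,0):1 a3@(4,2):1 a4@(3,2):0 a5@(0,1):1 a6@(5,2):1 a7@(4,1):1 a8@(1,1):1 a9@(1,0):0 a10@(3,3):0
t=2: a0@(0,3):1 a1@(0,2):1 a2@(4,0):1 a3@(4,2):1 a4@(3,2):0 a5@(0,1):1 a6@(5,2):1 a7@(4,1):1 a8@(1,1):1 a9@(1,0):1 a10@(3,3):0

no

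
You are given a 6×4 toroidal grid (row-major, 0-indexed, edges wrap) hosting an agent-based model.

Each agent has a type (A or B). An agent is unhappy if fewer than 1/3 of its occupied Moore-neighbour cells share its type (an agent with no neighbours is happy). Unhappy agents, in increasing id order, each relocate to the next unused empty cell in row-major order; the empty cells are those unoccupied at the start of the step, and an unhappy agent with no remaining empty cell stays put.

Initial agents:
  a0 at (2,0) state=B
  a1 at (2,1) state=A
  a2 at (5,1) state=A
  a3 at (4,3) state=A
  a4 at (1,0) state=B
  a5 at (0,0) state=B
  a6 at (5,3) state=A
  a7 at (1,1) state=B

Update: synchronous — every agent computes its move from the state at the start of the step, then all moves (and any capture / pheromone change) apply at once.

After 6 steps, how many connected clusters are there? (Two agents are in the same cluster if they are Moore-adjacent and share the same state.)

t=1: a0@(2,0):B a1@(0,1):A a2@(0,2):A a3@(4,3):A a4@(1,0):B a5@(0,0):B a6@(5,3):A a7@(1,1):B
t=2: a0@(2,0):B a1@(0,3):A a2@(0,2):A a3@(4,3):A a4@(1,0):B a5@(0,0):B a6@(5,3):A a7@(1,1):B
t=3: (unchanged — steady state)

2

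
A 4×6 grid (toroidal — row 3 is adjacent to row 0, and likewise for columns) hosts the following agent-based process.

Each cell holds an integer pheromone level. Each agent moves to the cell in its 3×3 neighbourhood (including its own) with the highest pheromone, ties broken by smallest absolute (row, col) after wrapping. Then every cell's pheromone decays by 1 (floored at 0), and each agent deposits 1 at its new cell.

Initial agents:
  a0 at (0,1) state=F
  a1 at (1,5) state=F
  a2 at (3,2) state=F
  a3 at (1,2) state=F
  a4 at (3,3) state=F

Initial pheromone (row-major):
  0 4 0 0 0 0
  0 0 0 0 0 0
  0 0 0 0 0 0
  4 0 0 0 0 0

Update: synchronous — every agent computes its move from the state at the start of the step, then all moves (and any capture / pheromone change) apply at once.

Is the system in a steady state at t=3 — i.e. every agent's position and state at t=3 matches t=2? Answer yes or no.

yes

t=1: a0@(0,1) a1@(0,0) a2@(0,1) a3@(0,1) a4@(0,2) | pheromone: 1 6 1 0 0 0 / 0 0 0 0 0 0 / 0 0 0 0 0 0 / 3 0 0 0 0 0
t=2: a0@(0,1) a1@(0,1) a2@(0,1) a3@(0,1) a4@(0,1) | pheromone: 0 10 0 0 0 0 / 0 0 0 0 0 0 / 0 0 0 0 0 0 / 2 0 0 0 0 0
t=3: a0@(0,1) a1@(0,1) a2@(0,1) a3@(0,1) a4@(0,1) | pheromone: 0 14 0 0 0 0 / 0 0 0 0 0 0 / 0 0 0 0 0 0 / 1 0 0 0 0 0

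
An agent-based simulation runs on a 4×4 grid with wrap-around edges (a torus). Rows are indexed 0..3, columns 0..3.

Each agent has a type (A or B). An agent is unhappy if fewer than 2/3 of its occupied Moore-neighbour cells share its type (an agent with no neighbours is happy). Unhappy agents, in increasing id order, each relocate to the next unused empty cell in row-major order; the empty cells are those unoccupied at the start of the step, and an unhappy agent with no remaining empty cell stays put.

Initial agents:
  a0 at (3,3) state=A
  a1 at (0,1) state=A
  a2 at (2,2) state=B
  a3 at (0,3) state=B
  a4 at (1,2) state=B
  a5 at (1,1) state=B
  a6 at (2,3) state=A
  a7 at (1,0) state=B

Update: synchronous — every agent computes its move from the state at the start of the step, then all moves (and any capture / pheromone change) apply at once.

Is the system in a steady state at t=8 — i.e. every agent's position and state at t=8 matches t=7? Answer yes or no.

t=1: a0@(0,0):A a1@(0,2):A a2@(1,3):B a3@(0,3):B a4@(2,0):B a5@(1,1):B a6@(2,1):A a7@(3,0):B
t=2: a0@(0,1):A a1@(1,0):A a2@(1,2):B a3@(2,2):B a4@(2,0):B a5@(2,3):B a6@(3,1):A a7@(3,2):B
t=3: a0@(0,0):A a1@(0,2):A a2@(1,2):B a3@(2,2):B a4@(0,3):B a5@(2,3):B a6@(1,1):A a7@(1,3):B
t=4: a0@(0,1):A a1@(1,0):A a2@(1,2):B a3@(2,2):B a4@(2,0):B a5@(2,3):B a6@(2,1):A a7@(1,3):B
t=5: a0@(0,0):A a1@(0,2):A a2@(0,3):B a3@(2,2):B a4@(1,1):B a5@(2,3):B a6@(3,0):A a7@(1,3):B
t=6: a0@(0,1):A a1@(1,0):A a2@(1,2):B a3@(2,2):B a4@(2,0):B a5@(2,3):B a6@(2,1):A a7@(3,1):B
t=7: a0@(0,0):A a1@(0,2):A a2@(0,3):B a3@(2,2):B a4@(1,1):B a5@(2,3):B a6@(1,3):A a7@(3,0):B
t=8: a0@(0,1):A a1@(1,0):A a2@(1,2):B a3@(2,2):B a4@(2,0):B a5@(2,3):B a6@(2,1):A a7@(3,0):B

no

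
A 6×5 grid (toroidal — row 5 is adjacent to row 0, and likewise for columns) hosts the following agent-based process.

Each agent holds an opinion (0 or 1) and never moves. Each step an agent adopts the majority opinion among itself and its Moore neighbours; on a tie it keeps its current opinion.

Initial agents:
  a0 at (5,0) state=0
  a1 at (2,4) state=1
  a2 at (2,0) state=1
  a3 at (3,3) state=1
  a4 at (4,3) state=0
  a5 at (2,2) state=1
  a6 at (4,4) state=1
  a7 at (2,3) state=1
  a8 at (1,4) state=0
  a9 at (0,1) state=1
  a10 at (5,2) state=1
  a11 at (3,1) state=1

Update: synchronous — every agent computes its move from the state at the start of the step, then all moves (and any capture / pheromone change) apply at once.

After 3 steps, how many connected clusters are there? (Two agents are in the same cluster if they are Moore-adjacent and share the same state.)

t=1: a0@(5,0):1 a1@(2,4):1 a2@(2,0):1 a3@(3,3):1 a4@(4,3):1 a5@(2,2):1 a6@(4,4):1 a7@(2,3):1 a8@(1,4):1 a9@(0,1):1 a10@(5,2):1 a11@(3,1):1
t=2: (unchanged — steady state)

1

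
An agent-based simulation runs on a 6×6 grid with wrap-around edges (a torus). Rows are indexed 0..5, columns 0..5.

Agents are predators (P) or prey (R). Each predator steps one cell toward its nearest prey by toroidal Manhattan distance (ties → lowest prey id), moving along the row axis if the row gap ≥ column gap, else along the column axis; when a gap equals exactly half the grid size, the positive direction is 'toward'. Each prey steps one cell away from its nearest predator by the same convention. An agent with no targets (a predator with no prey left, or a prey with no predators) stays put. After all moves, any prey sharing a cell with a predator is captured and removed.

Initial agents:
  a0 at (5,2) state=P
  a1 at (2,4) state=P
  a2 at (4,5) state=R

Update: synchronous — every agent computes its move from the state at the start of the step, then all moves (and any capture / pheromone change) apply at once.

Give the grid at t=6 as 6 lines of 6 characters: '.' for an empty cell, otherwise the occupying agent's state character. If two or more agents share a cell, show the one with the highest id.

......
......
......
......
..P...
..P.R.

t=1: a0@(5,3):P a1@(3,4):P a2@(5,5):R
t=2: a0@(5,4):P a1@(4,4):P a2@(5,0):R
t=3: a0@(5,5):P a1@(4,5):P a2@(5,1):R
t=4: a0@(5,0):P a1@(4,0):P a2@(5,2):R
t=5: a0@(5,1):P a1@(4,1):P a2@(5,3):R
t=6: a0@(5,2):P a1@(4,2):P a2@(5,4):R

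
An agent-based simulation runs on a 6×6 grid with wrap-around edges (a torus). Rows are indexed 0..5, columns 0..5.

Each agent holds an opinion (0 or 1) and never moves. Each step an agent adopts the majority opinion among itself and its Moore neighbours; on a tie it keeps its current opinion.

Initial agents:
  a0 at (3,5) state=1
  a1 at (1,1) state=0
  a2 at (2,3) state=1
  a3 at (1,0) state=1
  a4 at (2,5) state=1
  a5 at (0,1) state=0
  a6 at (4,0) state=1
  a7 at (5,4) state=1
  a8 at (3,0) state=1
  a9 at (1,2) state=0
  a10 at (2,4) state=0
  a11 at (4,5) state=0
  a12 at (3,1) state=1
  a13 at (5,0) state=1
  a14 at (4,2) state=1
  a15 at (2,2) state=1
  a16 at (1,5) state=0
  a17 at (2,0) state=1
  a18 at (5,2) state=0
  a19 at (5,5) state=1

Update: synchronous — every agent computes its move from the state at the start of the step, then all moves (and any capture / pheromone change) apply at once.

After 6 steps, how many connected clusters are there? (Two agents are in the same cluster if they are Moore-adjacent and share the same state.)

2

t=1: a0@(3,5):1 a1@(1,1):0 a2@(2,3):1 a3@(1,0):1 a4@(2,5):1 a5@(0,1):0 a6@(4,0):1 a7@(5,4):1 a8@(3,0):1 a9@(1,2):0 a10@(2,4):1 a11@(4,5):1 a12@(3,1):1 a13@(5,0):1 a14@(4,2):1 a15@(2,2):1 a16@(1,5):1 a17@(2,0):1 a18@(5,2):0 a19@(5,5):1
t=2: (unchanged — steady state)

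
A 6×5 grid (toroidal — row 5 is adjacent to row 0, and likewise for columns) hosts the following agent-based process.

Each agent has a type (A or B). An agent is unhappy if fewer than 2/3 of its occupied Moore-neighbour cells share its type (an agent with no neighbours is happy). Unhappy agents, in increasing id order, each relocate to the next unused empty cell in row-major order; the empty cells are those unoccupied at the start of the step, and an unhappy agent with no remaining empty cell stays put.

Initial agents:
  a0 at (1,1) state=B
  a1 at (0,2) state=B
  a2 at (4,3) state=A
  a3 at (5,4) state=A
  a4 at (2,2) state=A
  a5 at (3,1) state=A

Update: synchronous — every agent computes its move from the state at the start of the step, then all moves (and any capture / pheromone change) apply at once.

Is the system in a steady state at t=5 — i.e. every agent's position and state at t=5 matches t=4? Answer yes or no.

t=1: a0@(0,0):B a1@(0,2):B a2@(4,3):A a3@(5,4):A a4@(0,1):A a5@(3,1):A
t=2: a0@(0,3):B a1@(0,4):B a2@(4,3):A a3@(1,0):A a4@(1,1):A a5@(3,1):A
t=3: a0@(0,3):B a1@(0,0):B a2@(4,3):A a3@(0,1):A a4@(1,1):A a5@(3,1):A
t=4: a0@(0,3):B a1@(0,2):B a2@(4,3):A a3@(0,4):A a4@(1,0):A a5@(3,1):A
t=5: a0@(0,0):B a1@(0,2):B a2@(4,3):A a3@(0,1):A a4@(1,0):A a5@(3,1):A

no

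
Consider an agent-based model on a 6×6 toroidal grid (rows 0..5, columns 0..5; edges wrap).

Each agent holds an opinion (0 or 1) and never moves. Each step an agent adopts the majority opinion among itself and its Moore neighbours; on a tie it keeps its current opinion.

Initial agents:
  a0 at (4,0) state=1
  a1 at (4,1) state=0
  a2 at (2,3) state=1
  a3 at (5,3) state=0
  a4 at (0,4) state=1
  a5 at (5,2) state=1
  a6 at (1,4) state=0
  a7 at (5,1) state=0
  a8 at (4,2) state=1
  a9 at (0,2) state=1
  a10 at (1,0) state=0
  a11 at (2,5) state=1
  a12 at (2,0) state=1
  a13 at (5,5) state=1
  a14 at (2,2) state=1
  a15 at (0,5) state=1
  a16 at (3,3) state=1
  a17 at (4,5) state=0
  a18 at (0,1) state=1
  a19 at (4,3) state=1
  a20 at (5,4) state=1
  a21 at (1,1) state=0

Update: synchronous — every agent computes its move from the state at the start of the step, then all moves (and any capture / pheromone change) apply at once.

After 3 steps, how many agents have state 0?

0

t=1: a0@(4,0):0 a1@(4,1):1 a2@(2,3):1 a3@(5,3):1 a4@(0,4):1 a5@(5,2):1 a6@(1,4):1 a7@(5,1):1 a8@(4,2):1 a9@(0,2):1 a10@(1,0):1 a11@(2,5):1 a12@(2,0):1 a13@(5,5):1 a14@(2,2):1 a15@(0,5):1 a16@(3,3):1 a17@(4,5):1 a18@(0,1):1 a19@(4,3):1 a20@(5,4):1 a21@(1,1):1
t=2: a0@(4,0):1 a1@(4,1):1 a2@(2,3):1 a3@(5,3):1 a4@(0,4):1 a5@(5,2):1 a6@(1,4):1 a7@(5,1):1 a8@(4,2):1 a9@(0,2):1 a10@(1,0):1 a11@(2,5):1 a12@(2,0):1 a13@(5,5):1 a14@(2,2):1 a15@(0,5):1 a16@(3,3):1 a17@(4,5):1 a18@(0,1):1 a19@(4,3):1 a20@(5,4):1 a21@(1,1):1
t=3: (unchanged — steady state)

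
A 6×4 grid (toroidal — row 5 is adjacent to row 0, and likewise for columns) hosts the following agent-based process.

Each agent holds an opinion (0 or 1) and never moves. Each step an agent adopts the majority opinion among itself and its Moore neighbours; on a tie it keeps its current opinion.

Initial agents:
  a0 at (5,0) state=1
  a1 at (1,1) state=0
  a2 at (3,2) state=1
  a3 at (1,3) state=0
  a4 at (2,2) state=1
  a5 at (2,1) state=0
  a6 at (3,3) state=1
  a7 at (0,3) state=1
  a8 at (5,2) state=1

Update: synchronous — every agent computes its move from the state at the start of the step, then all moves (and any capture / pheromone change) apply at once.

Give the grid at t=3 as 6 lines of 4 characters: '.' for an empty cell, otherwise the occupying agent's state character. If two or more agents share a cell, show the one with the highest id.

...1
.0.1
.01.
..11
....
1.1.

t=1: a0@(5,0):1 a1@(1,1):0 a2@(3,2):1 a3@(1,3):1 a4@(2,2):1 a5@(2,1):0 a6@(3,3):1 a7@(0,3):1 a8@(5,2):1
t=2: (unchanged — steady state)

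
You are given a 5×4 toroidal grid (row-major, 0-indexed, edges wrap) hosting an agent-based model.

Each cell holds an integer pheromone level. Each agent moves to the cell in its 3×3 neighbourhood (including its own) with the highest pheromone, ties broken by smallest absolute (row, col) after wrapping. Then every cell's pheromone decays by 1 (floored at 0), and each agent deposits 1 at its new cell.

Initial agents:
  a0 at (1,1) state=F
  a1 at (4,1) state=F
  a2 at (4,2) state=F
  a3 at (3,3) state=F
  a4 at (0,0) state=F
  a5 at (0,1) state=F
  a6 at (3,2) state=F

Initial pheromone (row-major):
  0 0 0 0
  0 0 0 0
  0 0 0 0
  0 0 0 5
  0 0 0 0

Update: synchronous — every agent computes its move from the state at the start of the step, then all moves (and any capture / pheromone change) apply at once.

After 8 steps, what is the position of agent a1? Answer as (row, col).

(0, 0)

t=1: a0@(0,0) a1@(0,0) a2@(3,3) a3@(3,3) a4@(0,0) a5@(0,0) a6@(3,3) | pheromone: 4 0 0 0 / 0 0 0 0 / 0 0 0 0 / 0 0 0 7 / 0 0 0 0
t=2: a0@(0,0) a1@(0,0) a2@(3,3) a3@(3,3) a4@(0,0) a5@(0,0) a6@(3,3) | pheromone: 7 0 0 0 / 0 0 0 0 / 0 0 0 0 / 0 0 0 9 / 0 0 0 0
t=3: a0@(0,0) a1@(0,0) a2@(3,3) a3@(3,3) a4@(0,0) a5@(0,0) a6@(3,3) | pheromone: 10 0 0 0 / 0 0 0 0 / 0 0 0 0 / 0 0 0 11 / 0 0 0 0
t=4: a0@(0,0) a1@(0,0) a2@(3,3) a3@(3,3) a4@(0,0) a5@(0,0) a6@(3,3) | pheromone: 13 0 0 0 / 0 0 0 0 / 0 0 0 0 / 0 0 0 13 / 0 0 0 0
t=5: a0@(0,0) a1@(0,0) a2@(3,3) a3@(3,3) a4@(0,0) a5@(0,0) a6@(3,3) | pheromone: 16 0 0 0 / 0 0 0 0 / 0 0 0 0 / 0 0 0 15 / 0 0 0 0
t=6: a0@(0,0) a1@(0,0) a2@(3,3) a3@(3,3) a4@(0,0) a5@(0,0) a6@(3,3) | pheromone: 19 0 0 0 / 0 0 0 0 / 0 0 0 0 / 0 0 0 17 / 0 0 0 0
t=7: a0@(0,0) a1@(0,0) a2@(3,3) a3@(3,3) a4@(0,0) a5@(0,0) a6@(3,3) | pheromone: 22 0 0 0 / 0 0 0 0 / 0 0 0 0 / 0 0 0 19 / 0 0 0 0
t=8: a0@(0,0) a1@(0,0) a2@(3,3) a3@(3,3) a4@(0,0) a5@(0,0) a6@(3,3) | pheromone: 25 0 0 0 / 0 0 0 0 / 0 0 0 0 / 0 0 0 21 / 0 0 0 0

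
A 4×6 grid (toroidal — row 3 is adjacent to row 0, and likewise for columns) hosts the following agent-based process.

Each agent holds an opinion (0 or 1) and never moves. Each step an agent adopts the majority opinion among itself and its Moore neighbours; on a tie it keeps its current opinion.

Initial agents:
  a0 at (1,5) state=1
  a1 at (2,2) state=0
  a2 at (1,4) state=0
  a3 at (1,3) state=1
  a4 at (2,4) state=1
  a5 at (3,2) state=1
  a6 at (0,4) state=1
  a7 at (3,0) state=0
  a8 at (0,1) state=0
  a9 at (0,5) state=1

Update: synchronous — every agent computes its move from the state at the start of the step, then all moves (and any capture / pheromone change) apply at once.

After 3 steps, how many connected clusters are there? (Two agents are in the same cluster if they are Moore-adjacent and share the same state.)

t=1: a0@(1,5):1 a1@(2,2):1 a2@(1,4):1 a3@(1,3):1 a4@(2,4):1 a5@(3,2):0 a6@(0,4):1 a7@(3,0):0 a8@(0,1):0 a9@(0,5):1
t=2: (unchanged — steady state)

2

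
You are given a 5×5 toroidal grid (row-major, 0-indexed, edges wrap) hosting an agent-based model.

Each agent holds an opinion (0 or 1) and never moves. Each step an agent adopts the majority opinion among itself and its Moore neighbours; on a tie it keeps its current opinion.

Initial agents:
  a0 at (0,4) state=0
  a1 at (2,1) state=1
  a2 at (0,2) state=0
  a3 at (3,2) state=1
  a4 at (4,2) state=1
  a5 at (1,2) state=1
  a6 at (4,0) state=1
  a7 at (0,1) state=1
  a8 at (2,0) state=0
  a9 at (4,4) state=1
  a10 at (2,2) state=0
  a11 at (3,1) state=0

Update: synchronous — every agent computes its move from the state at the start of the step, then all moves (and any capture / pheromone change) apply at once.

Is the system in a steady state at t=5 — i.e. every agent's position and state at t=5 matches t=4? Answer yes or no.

yes

t=1: a0@(0,4):1 a1@(2,1):1 a2@(0,2):1 a3@(3,2):1 a4@(4,2):1 a5@(1,2):1 a6@(4,0):1 a7@(0,1):1 a8@(2,0):0 a9@(4,4):1 a10@(2,2):1 a11@(3,1):1
t=2: a0@(0,4):1 a1@(2,1):1 a2@(0,2):1 a3@(3,2):1 a4@(4,2):1 a5@(1,2):1 a6@(4,0):1 a7@(0,1):1 a8@(2,0):1 a9@(4,4):1 a10@(2,2):1 a11@(3,1):1
t=3: (unchanged — steady state)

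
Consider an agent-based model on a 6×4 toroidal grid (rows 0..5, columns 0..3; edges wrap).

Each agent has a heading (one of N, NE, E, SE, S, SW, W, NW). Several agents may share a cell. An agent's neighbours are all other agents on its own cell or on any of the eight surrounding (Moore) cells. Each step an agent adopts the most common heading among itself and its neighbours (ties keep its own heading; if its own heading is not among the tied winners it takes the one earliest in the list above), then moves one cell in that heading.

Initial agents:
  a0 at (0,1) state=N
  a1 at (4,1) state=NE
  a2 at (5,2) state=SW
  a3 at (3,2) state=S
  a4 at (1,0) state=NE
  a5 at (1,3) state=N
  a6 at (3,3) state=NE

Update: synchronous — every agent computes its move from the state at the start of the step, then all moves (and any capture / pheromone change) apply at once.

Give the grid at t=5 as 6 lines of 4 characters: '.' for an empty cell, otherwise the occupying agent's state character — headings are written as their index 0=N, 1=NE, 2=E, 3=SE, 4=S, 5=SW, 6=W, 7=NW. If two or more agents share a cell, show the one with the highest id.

....
.0..
00.0
....
1..1
..1.

t=1: a0@(5,1):N a1@(3,2):NE a2@(0,1):SW a3@(2,3):NE a4@(0,0):N a5@(0,3):N a6@(2,0):NE
t=2: a0@(4,1):N a1@(2,3):NE a2@(5,1):N a3@(1,0):NE a4@(5,0):N a5@(5,3):N a6@(1,1):NE
t=3: a0@(3,1):N a1@(1,0):NE a2@(4,1):N a3@(0,1):NE a4@(4,0):N a5@(4,3):N a6@(0,2):NE
t=4: a0@(2,1):N a1@(0,1):NE a2@(3,1):N a3@(5,2):NE a4@(3,0):N a5@(3,3):N a6@(5,3):NE
t=5: a0@(1,1):N a1@(5,2):NE a2@(2,1):N a3@(4,3):NE a4@(2,0):N a5@(2,3):N a6@(4,0):NE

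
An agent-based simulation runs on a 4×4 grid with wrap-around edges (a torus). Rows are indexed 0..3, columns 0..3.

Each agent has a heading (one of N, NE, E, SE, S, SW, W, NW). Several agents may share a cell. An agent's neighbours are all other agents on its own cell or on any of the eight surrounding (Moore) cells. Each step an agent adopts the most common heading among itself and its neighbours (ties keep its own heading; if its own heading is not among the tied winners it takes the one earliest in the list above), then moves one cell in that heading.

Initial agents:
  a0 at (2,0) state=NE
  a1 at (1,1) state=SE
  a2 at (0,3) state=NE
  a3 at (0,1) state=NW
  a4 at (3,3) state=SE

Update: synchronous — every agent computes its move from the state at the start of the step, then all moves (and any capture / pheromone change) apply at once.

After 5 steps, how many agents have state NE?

t=1: a0@(3,1):SE a1@(2,2):SE a2@(3,0):NE a3@(3,0):NW a4@(2,0):NE
t=2: a0@(0,2):SE a1@(3,3):SE a2@(2,1):NE a3@(2,1):NE a4@(1,1):NE
t=3: a0@(1,3):SE a1@(0,0):SE a2@(1,2):NE a3@(1,2):NE a4@(0,2):NE
t=4: a0@(0,0):NE a1@(1,1):SE a2@(0,3):NE a3@(0,3):NE a4@(3,3):NE
t=5: a0@(3,1):NE a1@(2,2):SE a2@(3,0):NE a3@(3,0):NE a4@(2,0):NE

4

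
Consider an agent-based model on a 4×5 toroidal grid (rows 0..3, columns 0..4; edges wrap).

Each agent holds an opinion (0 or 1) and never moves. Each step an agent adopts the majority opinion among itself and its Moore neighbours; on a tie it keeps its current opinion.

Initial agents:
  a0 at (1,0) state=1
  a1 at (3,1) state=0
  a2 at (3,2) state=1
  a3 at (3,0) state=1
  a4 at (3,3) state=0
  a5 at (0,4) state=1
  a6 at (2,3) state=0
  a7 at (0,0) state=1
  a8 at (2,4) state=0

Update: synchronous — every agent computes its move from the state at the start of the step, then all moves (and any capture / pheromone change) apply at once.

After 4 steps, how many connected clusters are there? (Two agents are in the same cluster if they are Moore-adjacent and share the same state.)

t=1: a0@(1,0):1 a1@(3,1):1 a2@(3,2):0 a3@(3,0):1 a4@(3,3):0 a5@(0,4):1 a6@(2,3):0 a7@(0,0):1 a8@(2,4):0
t=2: (unchanged — steady state)

2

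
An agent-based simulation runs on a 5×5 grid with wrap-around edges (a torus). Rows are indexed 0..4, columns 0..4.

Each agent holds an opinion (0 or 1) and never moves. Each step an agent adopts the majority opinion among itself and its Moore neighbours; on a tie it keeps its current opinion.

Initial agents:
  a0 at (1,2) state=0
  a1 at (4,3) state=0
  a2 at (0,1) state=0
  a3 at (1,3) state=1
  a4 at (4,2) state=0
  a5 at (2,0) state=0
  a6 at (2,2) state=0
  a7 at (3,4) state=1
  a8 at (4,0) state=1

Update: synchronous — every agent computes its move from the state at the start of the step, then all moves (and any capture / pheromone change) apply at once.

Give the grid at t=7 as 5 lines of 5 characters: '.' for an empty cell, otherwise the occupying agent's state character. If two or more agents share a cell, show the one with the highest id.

t=1: a0@(1,2):0 a1@(4,3):0 a2@(0,1):0 a3@(1,3):0 a4@(4,2):0 a5@(2,0):0 a6@(2,2):0 a7@(3,4):1 a8@(4,0):1
t=2: (unchanged — steady state)

.0...
..00.
0.0..
....1
1.00.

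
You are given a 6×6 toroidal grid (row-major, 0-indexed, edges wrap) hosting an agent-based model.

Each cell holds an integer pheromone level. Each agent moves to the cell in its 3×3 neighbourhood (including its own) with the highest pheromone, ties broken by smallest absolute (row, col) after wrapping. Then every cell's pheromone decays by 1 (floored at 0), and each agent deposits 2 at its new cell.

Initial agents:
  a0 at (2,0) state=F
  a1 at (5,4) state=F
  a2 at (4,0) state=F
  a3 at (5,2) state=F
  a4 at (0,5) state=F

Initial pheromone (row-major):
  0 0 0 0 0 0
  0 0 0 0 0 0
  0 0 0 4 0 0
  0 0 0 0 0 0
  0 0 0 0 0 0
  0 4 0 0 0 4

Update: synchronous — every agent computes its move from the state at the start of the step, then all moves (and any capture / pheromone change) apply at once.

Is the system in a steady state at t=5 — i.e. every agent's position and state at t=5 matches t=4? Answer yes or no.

t=1: a0@(1,0) a1@(5,5) a2@(5,1) a3@(5,1) a4@(5,5) | pheromone: 0 0 0 0 0 0 / 2 0 0 0 0 0 / 0 0 0 3 0 0 / 0 0 0 0 0 0 / 0 0 0 0 0 0 / 0 7 0 0 0 7
t=2: a0@(1,0) a1@(5,5) a2@(5,1) a3@(5,1) a4@(5,5) | pheromone: 0 0 0 0 0 0 / 3 0 0 0 0 0 / 0 0 0 2 0 0 / 0 0 0 0 0 0 / 0 0 0 0 0 0 / 0 10 0 0 0 10
t=3: a0@(1,0) a1@(5,5) a2@(5,1) a3@(5,1) a4@(5,5) | pheromone: 0 0 0 0 0 0 / 4 0 0 0 0 0 / 0 0 0 1 0 0 / 0 0 0 0 0 0 / 0 0 0 0 0 0 / 0 13 0 0 0 13
t=4: a0@(1,0) a1@(5,5) a2@(5,1) a3@(5,1) a4@(5,5) | pheromone: 0 0 0 0 0 0 / 5 0 0 0 0 0 / 0 0 0 0 0 0 / 0 0 0 0 0 0 / 0 0 0 0 0 0 / 0 16 0 0 0 16
t=5: a0@(1,0) a1@(5,5) a2@(5,1) a3@(5,1) a4@(5,5) | pheromone: 0 0 0 0 0 0 / 6 0 0 0 0 0 / 0 0 0 0 0 0 / 0 0 0 0 0 0 / 0 0 0 0 0 0 / 0 19 0 0 0 19

yes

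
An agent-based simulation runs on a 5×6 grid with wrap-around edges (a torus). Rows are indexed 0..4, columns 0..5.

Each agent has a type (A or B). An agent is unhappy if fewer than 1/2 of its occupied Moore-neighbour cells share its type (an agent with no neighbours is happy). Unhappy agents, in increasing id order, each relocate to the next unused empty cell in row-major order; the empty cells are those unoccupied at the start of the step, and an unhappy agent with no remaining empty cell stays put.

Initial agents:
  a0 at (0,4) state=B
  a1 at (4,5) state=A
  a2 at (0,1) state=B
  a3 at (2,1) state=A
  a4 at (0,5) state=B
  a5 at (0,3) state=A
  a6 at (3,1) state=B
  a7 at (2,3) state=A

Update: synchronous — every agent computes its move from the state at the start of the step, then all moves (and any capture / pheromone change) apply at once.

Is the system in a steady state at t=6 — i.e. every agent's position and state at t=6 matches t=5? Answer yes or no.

yes

t=1: a0@(0,0):B a1@(0,2):A a2@(0,1):B a3@(1,0):A a4@(0,5):B a5@(1,1):A a6@(1,2):B a7@(2,3):A
t=2: a0@(0,0):B a1@(0,3):A a2@(0,4):B a3@(1,3):A a4@(0,5):B a5@(1,4):A a6@(1,5):B a7@(2,0):A
t=3: a0@(0,0):B a1@(0,3):A a2@(0,1):B a3@(1,3):A a4@(0,5):B a5@(0,2):A a6@(1,5):B a7@(1,0):A
t=4: a0@(0,0):B a1@(0,3):A a2@(0,4):B a3@(1,3):A a4@(0,5):B a5@(0,2):A a6@(1,5):B a7@(1,1):A
t=5: (unchanged — steady state)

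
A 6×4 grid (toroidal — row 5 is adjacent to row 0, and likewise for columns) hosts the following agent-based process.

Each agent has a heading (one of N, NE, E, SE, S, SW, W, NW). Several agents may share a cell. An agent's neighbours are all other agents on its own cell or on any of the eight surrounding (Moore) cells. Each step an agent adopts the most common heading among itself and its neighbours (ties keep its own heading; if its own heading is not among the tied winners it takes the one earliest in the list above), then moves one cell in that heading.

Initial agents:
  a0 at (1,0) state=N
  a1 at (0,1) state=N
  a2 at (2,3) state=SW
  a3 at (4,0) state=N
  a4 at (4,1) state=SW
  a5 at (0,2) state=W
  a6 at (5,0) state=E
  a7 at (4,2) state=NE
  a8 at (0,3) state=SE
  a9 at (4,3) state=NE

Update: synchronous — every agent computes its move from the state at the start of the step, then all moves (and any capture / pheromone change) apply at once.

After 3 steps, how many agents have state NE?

t=1: a0@(0,0):N a1@(5,1):N a2@(3,2):SW a3@(3,0):N a4@(5,0):SW a5@(0,1):W a6@(4,0):N a7@(3,3):NE a8@(1,0):SE a9@(3,0):NE
t=2: a0@(5,0):N a1@(4,1):N a2@(4,1):SW a3@(2,0):N a4@(4,0):N a5@(5,1):N a6@(3,0):N a7@(2,0):NE a8@(2,1):SE a9@(2,1):NE
t=3: a0@(4,0):N a1@(3,1):N a2@(3,1):N a3@(1,0):N a4@(3,0):N a5@(4,1):N a6@(2,0):N a7@(1,1):NE a8@(1,1):N a9@(1,2):NE

2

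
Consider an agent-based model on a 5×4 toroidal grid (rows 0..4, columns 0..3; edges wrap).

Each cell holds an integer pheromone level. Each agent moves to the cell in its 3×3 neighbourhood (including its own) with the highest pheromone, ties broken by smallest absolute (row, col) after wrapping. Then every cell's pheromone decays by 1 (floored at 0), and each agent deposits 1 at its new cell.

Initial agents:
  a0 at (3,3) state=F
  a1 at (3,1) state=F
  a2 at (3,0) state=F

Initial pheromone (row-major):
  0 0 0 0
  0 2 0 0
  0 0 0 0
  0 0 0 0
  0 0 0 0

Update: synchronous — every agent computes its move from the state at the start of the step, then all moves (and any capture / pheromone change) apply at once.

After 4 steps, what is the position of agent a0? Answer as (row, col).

t=1: a0@(2,0) a1@(2,0) a2@(2,0) | pheromone: 0 0 0 0 / 0 1 0 0 / 3 0 0 0 / 0 0 0 0 / 0 0 0 0
t=2: a0@(2,0) a1@(2,0) a2@(2,0) | pheromone: 0 0 0 0 / 0 0 0 0 / 5 0 0 0 / 0 0 0 0 / 0 0 0 0
t=3: a0@(2,0) a1@(2,0) a2@(2,0) | pheromone: 0 0 0 0 / 0 0 0 0 / 7 0 0 0 / 0 0 0 0 / 0 0 0 0
t=4: a0@(2,0) a1@(2,0) a2@(2,0) | pheromone: 0 0 0 0 / 0 0 0 0 / 9 0 0 0 / 0 0 0 0 / 0 0 0 0

(2, 0)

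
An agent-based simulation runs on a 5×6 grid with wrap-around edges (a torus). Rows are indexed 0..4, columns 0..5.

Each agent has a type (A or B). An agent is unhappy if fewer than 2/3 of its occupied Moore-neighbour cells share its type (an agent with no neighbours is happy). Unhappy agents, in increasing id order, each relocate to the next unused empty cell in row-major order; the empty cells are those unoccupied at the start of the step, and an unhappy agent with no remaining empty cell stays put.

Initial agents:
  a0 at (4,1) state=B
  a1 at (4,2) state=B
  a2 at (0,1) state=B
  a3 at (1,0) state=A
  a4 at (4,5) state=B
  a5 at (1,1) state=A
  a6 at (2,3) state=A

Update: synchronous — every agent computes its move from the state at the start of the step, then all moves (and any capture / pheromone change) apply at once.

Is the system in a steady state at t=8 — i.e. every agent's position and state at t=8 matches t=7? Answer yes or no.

t=1: a0@(4,1):B a1@(4,2):B a2@(0,0):B a3@(0,2):A a4@(4,5):B a5@(0,3):A a6@(2,3):A
t=2: a0@(4,1):B a1@(0,1):B a2@(0,0):B a3@(0,4):A a4@(4,5):B a5@(0,5):A a6@(2,3):A
t=3: a0@(4,1):B a1@(0,1):B a2@(0,0):B a3@(0,2):A a4@(0,3):B a5@(1,0):A a6@(2,3):A
t=4: a0@(4,1):B a1@(0,4):B a2@(0,0):B a3@(0,5):A a4@(1,1):B a5@(1,2):A a6@(2,3):A
t=5: a0@(4,1):B a1@(0,1):B a2@(0,0):B a3@(0,2):A a4@(0,3):B a5@(1,0):A a6@(2,3):A
t=6: a0@(4,1):B a1@(0,4):B a2@(0,0):B a3@(0,5):A a4@(1,1):B a5@(1,2):A a6@(2,3):A
t=7: a0@(4,1):B a1@(0,1):B a2@(0,0):B a3@(0,2):A a4@(0,3):B a5@(1,0):A a6@(2,3):A
t=8: a0@(4,1):B a1@(0,4):B a2@(0,0):B a3@(0,5):A a4@(1,1):B a5@(1,2):A a6@(2,3):A

no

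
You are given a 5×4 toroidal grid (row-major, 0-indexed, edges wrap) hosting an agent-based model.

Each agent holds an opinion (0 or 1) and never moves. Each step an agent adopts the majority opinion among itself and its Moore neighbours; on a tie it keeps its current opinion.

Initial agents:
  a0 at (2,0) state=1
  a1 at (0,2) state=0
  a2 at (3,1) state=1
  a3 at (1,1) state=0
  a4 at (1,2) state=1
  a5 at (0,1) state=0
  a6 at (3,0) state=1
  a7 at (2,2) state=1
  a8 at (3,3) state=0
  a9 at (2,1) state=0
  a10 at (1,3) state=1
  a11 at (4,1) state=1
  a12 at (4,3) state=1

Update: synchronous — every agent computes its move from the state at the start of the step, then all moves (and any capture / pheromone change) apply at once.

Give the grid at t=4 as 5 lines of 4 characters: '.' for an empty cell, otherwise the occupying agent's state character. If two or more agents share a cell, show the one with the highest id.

t=1: a0@(2,0):1 a1@(0,2):1 a2@(3,1):1 a3@(1,1):0 a4@(1,2):0 a5@(0,1):0 a6@(3,0):1 a7@(2,2):1 a8@(3,3):1 a9@(2,1):1 a10@(1,3):1 a11@(4,1):1 a12@(4,3):1
t=2: a0@(2,0):1 a1@(0,2):1 a2@(3,1):1 a3@(1,1):1 a4@(1,2):1 a5@(0,1):0 a6@(3,0):1 a7@(2,2):1 a8@(3,3):1 a9@(2,1):1 a10@(1,3):1 a11@(4,1):1 a12@(4,3):1
t=3: a0@(2,0):1 a1@(0,2):1 a2@(3,1):1 a3@(1,1):1 a4@(1,2):1 a5@(0,1):1 a6@(3,0):1 a7@(2,2):1 a8@(3,3):1 a9@(2,1):1 a10@(1,3):1 a11@(4,1):1 a12@(4,3):1
t=4: (unchanged — steady state)

.11.
.111
111.
11.1
.1.1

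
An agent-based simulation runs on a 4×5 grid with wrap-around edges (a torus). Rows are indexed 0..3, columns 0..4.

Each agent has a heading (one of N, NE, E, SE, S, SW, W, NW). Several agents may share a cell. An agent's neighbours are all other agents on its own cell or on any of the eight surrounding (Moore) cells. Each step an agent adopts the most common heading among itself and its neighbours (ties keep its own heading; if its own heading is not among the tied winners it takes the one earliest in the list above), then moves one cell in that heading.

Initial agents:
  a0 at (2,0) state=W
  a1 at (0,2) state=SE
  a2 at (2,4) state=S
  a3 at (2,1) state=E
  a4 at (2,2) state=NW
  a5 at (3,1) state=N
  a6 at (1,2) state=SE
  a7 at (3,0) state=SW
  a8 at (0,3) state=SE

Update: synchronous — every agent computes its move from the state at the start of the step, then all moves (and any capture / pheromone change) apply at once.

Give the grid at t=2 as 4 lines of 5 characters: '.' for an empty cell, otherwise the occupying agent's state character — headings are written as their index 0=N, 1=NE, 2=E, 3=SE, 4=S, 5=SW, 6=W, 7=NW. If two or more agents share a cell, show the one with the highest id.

t=1: a0@(2,4):W a1@(1,3):SE a2@(3,4):S a3@(2,2):E a4@(1,1):NW a5@(2,1):N a6@(2,3):SE a7@(0,4):SW a8@(1,4):SE
t=2: a0@(3,0):SE a1@(2,4):SE a2@(0,4):S a3@(3,3):SE a4@(0,0):NW a5@(1,1):N a6@(3,4):SE a7@(1,0):SE a8@(2,0):SE

7...4
30...
3...3
3..33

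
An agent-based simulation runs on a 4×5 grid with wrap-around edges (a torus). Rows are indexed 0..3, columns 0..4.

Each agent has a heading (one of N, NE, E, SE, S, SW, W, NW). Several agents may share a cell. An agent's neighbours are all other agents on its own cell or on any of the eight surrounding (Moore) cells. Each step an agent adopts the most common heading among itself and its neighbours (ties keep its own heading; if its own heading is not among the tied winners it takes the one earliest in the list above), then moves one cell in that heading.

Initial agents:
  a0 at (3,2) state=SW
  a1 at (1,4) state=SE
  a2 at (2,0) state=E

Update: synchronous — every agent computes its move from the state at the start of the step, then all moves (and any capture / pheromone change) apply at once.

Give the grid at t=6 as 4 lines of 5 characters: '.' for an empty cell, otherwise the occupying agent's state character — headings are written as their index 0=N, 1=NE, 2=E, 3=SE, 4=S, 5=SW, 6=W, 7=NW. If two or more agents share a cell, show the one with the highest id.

t=1: a0@(0,1):SW a1@(2,0):SE a2@(2,1):E
t=2: a0@(1,0):SW a1@(3,1):SE a2@(2,2):E
t=3: a0@(2,4):SW a1@(0,2):SE a2@(2,3):E
t=4: a0@(3,3):SW a1@(1,3):SE a2@(2,4):E
t=5: a0@(0,2):SW a1@(2,4):SE a2@(2,0):E
t=6: a0@(1,1):SW a1@(3,0):SE a2@(2,1):E

.....
.5...
.2...
3....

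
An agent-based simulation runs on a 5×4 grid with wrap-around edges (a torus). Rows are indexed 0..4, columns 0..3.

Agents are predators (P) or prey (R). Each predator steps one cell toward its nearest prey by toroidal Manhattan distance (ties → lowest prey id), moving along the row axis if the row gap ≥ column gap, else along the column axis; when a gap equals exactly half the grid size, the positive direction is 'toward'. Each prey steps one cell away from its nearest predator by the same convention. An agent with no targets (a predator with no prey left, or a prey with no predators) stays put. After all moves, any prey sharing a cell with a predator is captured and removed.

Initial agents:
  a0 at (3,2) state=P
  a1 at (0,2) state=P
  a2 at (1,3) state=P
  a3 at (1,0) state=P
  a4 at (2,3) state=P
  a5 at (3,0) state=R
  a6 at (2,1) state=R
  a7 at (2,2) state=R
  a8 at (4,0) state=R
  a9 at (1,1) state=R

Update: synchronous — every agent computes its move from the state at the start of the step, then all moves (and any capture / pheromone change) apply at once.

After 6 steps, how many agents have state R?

t=1: a0@(2,2):P a1@(1,2):P a2@(2,3):P a3@(1,1):P a4@(2,2):P a5@(3,3):R a8@(3,0):R
t=2: a0@(3,2):P a1@(2,2):P a2@(3,3):P a3@(2,1):P a4@(3,2):P a5@(4,3):R a8@(4,0):R
t=3: a0@(4,2):P a1@(3,2):P a2@(4,3):P a3@(3,1):P a4@(4,2):P a5@(0,3):R a8@(0,0):R
t=4: a0@(0,2):P a1@(4,2):P a2@(0,3):P a3@(4,1):P a4@(0,2):P a5@(1,3):R a8@(1,0):R
t=5: a0@(1,2):P a1@(0,2):P a2@(1,3):P a3@(0,1):P a4@(1,2):P a5@(2,3):R a8@(2,0):R
t=6: a0@(2,2):P a1@(1,2):P a2@(2,3):P a3@(1,1):P a4@(2,2):P a5@(3,3):R a8@(3,0):R

2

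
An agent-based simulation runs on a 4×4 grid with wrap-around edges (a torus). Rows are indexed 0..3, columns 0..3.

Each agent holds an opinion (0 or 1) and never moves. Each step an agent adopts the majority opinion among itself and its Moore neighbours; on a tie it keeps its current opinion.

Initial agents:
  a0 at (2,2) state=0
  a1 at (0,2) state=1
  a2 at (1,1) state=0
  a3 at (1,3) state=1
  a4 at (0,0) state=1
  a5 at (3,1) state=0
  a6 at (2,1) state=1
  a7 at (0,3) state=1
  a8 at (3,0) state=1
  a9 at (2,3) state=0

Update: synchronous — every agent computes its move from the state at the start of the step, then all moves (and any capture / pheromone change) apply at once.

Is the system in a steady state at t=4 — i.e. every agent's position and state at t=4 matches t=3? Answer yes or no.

t=1: a0@(2,2):0 a1@(0,2):1 a2@(1,1):1 a3@(1,3):1 a4@(0,0):1 a5@(3,1):1 a6@(2,1):0 a7@(0,3):1 a8@(3,0):1 a9@(2,3):0
t=2: a0@(2,2):0 a1@(0,2):1 a2@(1,1):1 a3@(1,3):1 a4@(0,0):1 a5@(3,1):1 a6@(2,1):1 a7@(0,3):1 a8@(3,0):1 a9@(2,3):0
t=3: a0@(2,2):1 a1@(0,2):1 a2@(1,1):1 a3@(1,3):1 a4@(0,0):1 a5@(3,1):1 a6@(2,1):1 a7@(0,3):1 a8@(3,0):1 a9@(2,3):0
t=4: a0@(2,2):1 a1@(0,2):1 a2@(1,1):1 a3@(1,3):1 a4@(0,0):1 a5@(3,1):1 a6@(2,1):1 a7@(0,3):1 a8@(3,0):1 a9@(2,3):1

no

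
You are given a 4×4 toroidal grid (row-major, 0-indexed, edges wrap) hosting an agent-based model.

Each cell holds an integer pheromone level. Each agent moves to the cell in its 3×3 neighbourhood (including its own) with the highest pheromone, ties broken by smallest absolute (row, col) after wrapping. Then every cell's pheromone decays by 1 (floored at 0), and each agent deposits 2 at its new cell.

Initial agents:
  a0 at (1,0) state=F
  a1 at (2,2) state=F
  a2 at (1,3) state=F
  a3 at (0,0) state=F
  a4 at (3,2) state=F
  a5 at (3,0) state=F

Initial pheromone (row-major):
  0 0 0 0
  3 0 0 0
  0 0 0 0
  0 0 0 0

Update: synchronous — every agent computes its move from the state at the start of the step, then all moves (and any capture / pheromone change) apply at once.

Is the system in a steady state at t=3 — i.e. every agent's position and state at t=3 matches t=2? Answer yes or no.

t=1: a0@(1,0) a1@(1,1) a2@(1,0) a3@(1,0) a4@(0,1) a5@(0,0) | pheromone: 2 2 0 0 / 8 2 0 0 / 0 0 0 0 / 0 0 0 0
t=2: a0@(1,0) a1@(1,0) a2@(1,0) a3@(1,0) a4@(1,0) a5@(1,0) | pheromone: 1 1 0 0 / 19 1 0 0 / 0 0 0 0 / 0 0 0 0
t=3: a0@(1,0) a1@(1,0) a2@(1,0) a3@(1,0) a4@(1,0) a5@(1,0) | pheromone: 0 0 0 0 / 30 0 0 0 / 0 0 0 0 / 0 0 0 0

yes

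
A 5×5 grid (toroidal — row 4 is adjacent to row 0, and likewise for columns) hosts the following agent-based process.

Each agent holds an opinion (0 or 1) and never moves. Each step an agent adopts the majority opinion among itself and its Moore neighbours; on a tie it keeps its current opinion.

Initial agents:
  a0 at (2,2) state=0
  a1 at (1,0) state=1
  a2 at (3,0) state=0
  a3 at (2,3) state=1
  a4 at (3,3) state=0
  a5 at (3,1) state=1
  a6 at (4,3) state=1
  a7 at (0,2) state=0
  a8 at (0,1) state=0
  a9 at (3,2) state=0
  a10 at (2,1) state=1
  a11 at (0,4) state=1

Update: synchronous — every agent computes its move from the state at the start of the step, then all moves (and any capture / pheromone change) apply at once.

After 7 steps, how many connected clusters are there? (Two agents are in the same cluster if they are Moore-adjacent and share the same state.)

t=1: a0@(2,2):0 a1@(1,0):1 a2@(3,0):1 a3@(2,3):0 a4@(3,3):0 a5@(3,1):0 a6@(4,3):0 a7@(0,2):0 a8@(0,1):0 a9@(3,2):1 a10@(2,1):1 a11@(0,4):1
t=2: a0@(2,2):0 a1@(1,0):1 a2@(3,0):1 a3@(2,3):0 a4@(3,3):0 a5@(3,1):1 a6@(4,3):0 a7@(0,2):0 a8@(0,1):0 a9@(3,2):0 a10@(2,1):1 a11@(0,4):1
t=3: (unchanged — steady state)

2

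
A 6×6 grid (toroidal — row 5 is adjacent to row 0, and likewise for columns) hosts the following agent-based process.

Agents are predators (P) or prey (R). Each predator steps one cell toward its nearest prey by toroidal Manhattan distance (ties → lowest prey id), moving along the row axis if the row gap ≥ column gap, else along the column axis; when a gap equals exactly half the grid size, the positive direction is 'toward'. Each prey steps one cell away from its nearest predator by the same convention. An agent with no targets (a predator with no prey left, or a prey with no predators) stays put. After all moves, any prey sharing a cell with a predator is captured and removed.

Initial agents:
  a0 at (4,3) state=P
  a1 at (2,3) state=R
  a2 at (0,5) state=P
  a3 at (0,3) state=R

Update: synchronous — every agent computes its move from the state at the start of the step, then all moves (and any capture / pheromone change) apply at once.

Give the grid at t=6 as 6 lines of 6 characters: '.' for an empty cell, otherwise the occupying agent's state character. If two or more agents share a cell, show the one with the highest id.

t=1: a0@(3,3):P a1@(1,3):R a2@(0,4):P a3@(1,3):R
t=2: a0@(2,3):P a1@(0,3):R a2@(1,4):P a3@(0,3):R
t=3: a0@(1,3):P a1@(5,3):R a2@(0,4):P a3@(5,3):R
t=4: a0@(0,3):P a1@(4,3):R a2@(5,4):P a3@(4,3):R
t=5: a0@(5,3):P a1@(3,3):R a2@(4,4):P a3@(3,3):R
t=6: a0@(4,3):P a1@(2,3):R a2@(3,4):P a3@(2,3):R

......
......
...R..
....P.
...P..
......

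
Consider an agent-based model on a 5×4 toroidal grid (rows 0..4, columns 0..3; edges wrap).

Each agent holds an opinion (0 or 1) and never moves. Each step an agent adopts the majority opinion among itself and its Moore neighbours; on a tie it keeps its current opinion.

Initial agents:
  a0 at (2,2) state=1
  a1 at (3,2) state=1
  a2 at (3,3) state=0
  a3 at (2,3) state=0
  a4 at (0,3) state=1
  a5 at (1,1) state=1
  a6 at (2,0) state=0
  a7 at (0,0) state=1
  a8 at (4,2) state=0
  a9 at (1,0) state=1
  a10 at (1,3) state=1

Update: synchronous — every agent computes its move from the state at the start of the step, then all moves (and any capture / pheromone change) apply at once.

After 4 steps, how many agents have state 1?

t=1: a0@(2,2):1 a1@(3,2):0 a2@(3,3):0 a3@(2,3):1 a4@(0,3):1 a5@(1,1):1 a6@(2,0):0 a7@(0,0):1 a8@(4,2):0 a9@(1,0):1 a10@(1,3):1
t=2: a0@(2,2):1 a1@(3,2):0 a2@(3,3):0 a3@(2,3):1 a4@(0,3):1 a5@(1,1):1 a6@(2,0):1 a7@(0,0):1 a8@(4,2):0 a9@(1,0):1 a10@(1,3):1
t=3: (unchanged — steady state)

8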